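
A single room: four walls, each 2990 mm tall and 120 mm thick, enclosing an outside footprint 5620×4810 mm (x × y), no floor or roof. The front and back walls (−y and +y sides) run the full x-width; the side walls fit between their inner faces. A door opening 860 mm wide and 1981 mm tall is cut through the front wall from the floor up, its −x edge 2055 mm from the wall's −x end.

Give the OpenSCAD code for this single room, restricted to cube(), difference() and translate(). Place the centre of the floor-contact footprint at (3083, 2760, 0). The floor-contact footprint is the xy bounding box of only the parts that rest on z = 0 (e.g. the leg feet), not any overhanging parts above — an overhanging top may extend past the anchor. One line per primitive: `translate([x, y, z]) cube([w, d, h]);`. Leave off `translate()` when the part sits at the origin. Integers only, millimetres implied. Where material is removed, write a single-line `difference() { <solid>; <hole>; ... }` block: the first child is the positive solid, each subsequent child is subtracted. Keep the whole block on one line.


difference() { translate([273, 355, 0]) cube([5620, 120, 2990]); translate([2328, 355, 0]) cube([860, 120, 1981]); }
translate([273, 5045, 0]) cube([5620, 120, 2990]);
translate([273, 475, 0]) cube([120, 4570, 2990]);
translate([5773, 475, 0]) cube([120, 4570, 2990]);


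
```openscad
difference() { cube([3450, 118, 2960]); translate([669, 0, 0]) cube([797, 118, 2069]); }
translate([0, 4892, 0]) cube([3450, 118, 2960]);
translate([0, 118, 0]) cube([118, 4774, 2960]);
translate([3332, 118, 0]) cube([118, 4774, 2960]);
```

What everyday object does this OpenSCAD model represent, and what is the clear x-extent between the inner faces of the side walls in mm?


A single room. The interior width is 3214 mm.

Four walls enclosing a rectangle with a door in the front wall — a room. Outside width 3450 minus two 118 mm walls gives 3214 mm.


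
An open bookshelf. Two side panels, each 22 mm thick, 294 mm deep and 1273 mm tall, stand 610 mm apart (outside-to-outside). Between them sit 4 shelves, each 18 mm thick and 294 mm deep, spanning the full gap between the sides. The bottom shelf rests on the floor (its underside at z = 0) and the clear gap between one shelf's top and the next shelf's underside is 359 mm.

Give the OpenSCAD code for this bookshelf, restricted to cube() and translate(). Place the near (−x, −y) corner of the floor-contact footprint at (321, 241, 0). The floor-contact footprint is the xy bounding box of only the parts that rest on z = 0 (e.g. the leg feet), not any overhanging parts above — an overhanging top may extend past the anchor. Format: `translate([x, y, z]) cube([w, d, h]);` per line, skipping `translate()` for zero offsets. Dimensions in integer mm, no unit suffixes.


translate([321, 241, 0]) cube([22, 294, 1273]);
translate([909, 241, 0]) cube([22, 294, 1273]);
translate([343, 241, 0]) cube([566, 294, 18]);
translate([343, 241, 377]) cube([566, 294, 18]);
translate([343, 241, 754]) cube([566, 294, 18]);
translate([343, 241, 1131]) cube([566, 294, 18]);


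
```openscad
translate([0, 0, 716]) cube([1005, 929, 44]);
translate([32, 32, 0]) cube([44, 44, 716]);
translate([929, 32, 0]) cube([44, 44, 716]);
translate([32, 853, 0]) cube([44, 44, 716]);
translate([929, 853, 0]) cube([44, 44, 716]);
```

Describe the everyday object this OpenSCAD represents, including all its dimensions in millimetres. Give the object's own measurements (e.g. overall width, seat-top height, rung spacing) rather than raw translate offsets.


A table: top 1005 mm (x) × 929 mm (y), 44 mm thick, upper face at z = 760 mm, on four 44×44 mm square legs, each inset 32 mm from the nearest pair of top edges from z = 0 to the bottom of the top.


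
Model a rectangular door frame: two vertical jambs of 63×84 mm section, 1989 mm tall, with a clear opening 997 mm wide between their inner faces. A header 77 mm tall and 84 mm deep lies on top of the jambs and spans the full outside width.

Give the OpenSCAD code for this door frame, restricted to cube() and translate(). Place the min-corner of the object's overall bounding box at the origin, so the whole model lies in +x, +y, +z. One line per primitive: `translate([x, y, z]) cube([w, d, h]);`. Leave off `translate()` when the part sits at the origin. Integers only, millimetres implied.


cube([63, 84, 1989]);
translate([1060, 0, 0]) cube([63, 84, 1989]);
translate([0, 0, 1989]) cube([1123, 84, 77]);


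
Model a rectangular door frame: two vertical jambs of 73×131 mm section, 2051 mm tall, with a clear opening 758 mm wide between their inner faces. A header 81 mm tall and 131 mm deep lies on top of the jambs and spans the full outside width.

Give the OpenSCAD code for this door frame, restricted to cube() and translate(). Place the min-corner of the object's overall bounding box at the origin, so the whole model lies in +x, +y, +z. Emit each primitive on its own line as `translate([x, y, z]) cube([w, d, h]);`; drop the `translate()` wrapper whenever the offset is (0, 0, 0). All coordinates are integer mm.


cube([73, 131, 2051]);
translate([831, 0, 0]) cube([73, 131, 2051]);
translate([0, 0, 2051]) cube([904, 131, 81]);


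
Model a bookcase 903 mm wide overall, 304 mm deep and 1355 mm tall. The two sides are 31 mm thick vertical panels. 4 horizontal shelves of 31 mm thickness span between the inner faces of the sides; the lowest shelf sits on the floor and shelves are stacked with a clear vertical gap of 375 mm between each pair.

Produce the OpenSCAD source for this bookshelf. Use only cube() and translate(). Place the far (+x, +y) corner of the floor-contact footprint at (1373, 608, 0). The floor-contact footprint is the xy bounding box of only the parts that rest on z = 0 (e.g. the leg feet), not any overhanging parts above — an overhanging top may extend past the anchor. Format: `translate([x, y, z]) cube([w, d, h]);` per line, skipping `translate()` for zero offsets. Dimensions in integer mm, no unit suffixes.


translate([470, 304, 0]) cube([31, 304, 1355]);
translate([1342, 304, 0]) cube([31, 304, 1355]);
translate([501, 304, 0]) cube([841, 304, 31]);
translate([501, 304, 406]) cube([841, 304, 31]);
translate([501, 304, 812]) cube([841, 304, 31]);
translate([501, 304, 1218]) cube([841, 304, 31]);


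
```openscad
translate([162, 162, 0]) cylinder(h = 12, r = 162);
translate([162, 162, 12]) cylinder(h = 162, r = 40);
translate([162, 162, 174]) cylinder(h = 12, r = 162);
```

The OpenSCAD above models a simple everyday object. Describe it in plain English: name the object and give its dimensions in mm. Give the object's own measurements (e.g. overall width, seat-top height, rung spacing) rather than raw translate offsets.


A spool: two coaxial disc flanges of radius 162 mm and thickness 12 mm, joined by a core cylinder of radius 40 mm and height 162 mm. The lower flange rests on z = 0 and the three cylinders share a vertical axis.


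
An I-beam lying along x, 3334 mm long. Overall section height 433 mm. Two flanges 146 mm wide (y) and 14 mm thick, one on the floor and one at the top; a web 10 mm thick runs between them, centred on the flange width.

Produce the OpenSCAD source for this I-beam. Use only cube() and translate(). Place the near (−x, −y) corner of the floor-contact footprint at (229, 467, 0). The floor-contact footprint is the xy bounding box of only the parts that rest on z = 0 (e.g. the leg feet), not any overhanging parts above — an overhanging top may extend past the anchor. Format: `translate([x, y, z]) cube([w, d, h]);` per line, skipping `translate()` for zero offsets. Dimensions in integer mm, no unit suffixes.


translate([229, 467, 0]) cube([3334, 146, 14]);
translate([229, 535, 14]) cube([3334, 10, 405]);
translate([229, 467, 419]) cube([3334, 146, 14]);


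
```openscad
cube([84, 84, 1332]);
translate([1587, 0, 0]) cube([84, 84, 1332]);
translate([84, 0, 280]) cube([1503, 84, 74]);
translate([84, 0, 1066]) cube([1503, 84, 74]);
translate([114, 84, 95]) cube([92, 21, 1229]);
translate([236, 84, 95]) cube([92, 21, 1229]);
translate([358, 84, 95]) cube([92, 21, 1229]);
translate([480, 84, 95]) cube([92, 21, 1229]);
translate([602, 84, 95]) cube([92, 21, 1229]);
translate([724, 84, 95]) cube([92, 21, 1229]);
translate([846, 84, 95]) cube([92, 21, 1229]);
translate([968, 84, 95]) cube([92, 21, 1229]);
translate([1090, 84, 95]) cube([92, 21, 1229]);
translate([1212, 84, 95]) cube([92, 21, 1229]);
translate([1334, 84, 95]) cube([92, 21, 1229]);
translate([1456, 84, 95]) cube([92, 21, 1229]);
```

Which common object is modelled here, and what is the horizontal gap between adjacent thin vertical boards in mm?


A fence section. The picket gap is 30 mm.

Two posts, two rails, 12 pickets — a fence section. Span 1503 mm holds 12 pickets of 92 mm with 13 equal gaps: ⌊(1503 − 12·92) / 13⌋ = 30 mm.


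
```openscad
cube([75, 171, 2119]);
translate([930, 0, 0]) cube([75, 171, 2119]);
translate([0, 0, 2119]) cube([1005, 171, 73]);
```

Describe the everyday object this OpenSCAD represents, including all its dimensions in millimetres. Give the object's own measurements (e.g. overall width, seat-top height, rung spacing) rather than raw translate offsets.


A door frame. The clear opening is 855 mm wide and 2119 mm high. Two 75 mm wide jambs, 171 mm deep, stand either side of the opening from the floor to the top of the opening. A 73 mm thick head sits across the top of both jambs, spanning the full outside width of the frame.


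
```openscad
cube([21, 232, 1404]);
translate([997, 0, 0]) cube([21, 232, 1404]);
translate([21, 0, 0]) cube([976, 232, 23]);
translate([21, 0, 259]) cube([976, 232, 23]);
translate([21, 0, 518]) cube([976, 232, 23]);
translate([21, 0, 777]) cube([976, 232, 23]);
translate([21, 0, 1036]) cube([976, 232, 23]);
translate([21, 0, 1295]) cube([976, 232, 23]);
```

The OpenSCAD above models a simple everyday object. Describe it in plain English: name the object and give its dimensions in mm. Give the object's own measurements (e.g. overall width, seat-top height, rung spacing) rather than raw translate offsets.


An open bookshelf. Two side panels, each 21 mm thick, 232 mm deep and 1404 mm tall, stand 1018 mm apart (outside-to-outside). Between them sit 6 shelves, each 23 mm thick and 232 mm deep, spanning the full gap between the sides. The bottom shelf rests on the floor (its underside at z = 0) and the clear gap between one shelf's top and the next shelf's underside is 236 mm.


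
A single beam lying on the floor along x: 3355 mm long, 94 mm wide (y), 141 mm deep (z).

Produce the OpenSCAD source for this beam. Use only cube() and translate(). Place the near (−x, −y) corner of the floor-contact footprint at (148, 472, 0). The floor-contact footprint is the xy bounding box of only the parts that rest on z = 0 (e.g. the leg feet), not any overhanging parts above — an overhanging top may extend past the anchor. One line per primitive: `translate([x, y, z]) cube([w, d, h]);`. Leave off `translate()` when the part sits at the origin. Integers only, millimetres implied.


translate([148, 472, 0]) cube([3355, 94, 141]);


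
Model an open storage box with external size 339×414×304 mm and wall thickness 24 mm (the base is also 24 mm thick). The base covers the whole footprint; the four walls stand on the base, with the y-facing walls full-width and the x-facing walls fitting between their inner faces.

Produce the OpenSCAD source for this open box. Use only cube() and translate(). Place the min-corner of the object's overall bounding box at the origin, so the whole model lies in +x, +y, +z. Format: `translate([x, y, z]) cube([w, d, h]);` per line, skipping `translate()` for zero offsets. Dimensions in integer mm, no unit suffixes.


cube([339, 414, 24]);
translate([0, 0, 24]) cube([339, 24, 280]);
translate([0, 390, 24]) cube([339, 24, 280]);
translate([0, 24, 24]) cube([24, 366, 280]);
translate([315, 24, 24]) cube([24, 366, 280]);


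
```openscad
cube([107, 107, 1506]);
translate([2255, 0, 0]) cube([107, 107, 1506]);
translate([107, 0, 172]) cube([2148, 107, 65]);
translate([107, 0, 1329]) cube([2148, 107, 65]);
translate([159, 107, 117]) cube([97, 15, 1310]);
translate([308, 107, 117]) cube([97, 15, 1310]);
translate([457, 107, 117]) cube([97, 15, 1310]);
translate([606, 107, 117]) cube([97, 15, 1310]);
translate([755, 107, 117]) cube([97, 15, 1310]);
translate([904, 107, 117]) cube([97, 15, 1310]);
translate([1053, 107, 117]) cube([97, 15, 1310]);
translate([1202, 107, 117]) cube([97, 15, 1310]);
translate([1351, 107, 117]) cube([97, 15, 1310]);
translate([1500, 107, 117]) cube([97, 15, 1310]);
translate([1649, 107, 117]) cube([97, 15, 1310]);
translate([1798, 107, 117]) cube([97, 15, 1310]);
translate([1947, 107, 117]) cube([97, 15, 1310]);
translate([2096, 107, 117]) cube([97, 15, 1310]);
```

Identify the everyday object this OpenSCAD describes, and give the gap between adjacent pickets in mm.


A fence section. The picket gap is 52 mm.

Two posts, two rails, 14 pickets — a fence section. Span 2148 mm holds 14 pickets of 97 mm with 15 equal gaps: ⌊(2148 − 14·97) / 15⌋ = 52 mm.


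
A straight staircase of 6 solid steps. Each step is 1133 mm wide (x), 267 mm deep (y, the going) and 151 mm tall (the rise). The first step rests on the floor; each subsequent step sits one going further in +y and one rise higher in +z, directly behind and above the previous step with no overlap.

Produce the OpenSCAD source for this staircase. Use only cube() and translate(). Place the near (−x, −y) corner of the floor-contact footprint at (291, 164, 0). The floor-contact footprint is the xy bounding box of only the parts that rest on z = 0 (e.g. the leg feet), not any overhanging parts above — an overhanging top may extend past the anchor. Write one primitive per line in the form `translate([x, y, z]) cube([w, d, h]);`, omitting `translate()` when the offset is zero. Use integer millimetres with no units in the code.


translate([291, 164, 0]) cube([1133, 267, 151]);
translate([291, 431, 151]) cube([1133, 267, 151]);
translate([291, 698, 302]) cube([1133, 267, 151]);
translate([291, 965, 453]) cube([1133, 267, 151]);
translate([291, 1232, 604]) cube([1133, 267, 151]);
translate([291, 1499, 755]) cube([1133, 267, 151]);


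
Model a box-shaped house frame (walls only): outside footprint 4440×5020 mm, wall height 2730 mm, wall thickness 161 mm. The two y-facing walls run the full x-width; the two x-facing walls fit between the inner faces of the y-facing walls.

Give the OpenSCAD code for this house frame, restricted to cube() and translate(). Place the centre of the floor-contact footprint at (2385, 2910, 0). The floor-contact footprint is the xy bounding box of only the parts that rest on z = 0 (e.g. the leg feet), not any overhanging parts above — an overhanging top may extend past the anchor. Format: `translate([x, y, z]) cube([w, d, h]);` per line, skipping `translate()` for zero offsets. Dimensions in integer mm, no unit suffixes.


translate([165, 400, 0]) cube([4440, 161, 2730]);
translate([165, 5259, 0]) cube([4440, 161, 2730]);
translate([165, 561, 0]) cube([161, 4698, 2730]);
translate([4444, 561, 0]) cube([161, 4698, 2730]);


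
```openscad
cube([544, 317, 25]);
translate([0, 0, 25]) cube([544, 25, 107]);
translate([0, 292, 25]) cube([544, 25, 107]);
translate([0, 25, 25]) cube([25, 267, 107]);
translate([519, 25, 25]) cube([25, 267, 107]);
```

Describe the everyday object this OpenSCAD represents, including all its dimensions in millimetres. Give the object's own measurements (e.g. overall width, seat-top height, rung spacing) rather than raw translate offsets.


An open-topped rectangular box: outside dimensions 544×317×132 mm, with a uniform wall and base thickness of 25 mm. The base is a full 544×317 slab on the floor; four walls sit on top of the base. The front and back walls (the −y and +y sides) span the full width; the two side walls fit between them.


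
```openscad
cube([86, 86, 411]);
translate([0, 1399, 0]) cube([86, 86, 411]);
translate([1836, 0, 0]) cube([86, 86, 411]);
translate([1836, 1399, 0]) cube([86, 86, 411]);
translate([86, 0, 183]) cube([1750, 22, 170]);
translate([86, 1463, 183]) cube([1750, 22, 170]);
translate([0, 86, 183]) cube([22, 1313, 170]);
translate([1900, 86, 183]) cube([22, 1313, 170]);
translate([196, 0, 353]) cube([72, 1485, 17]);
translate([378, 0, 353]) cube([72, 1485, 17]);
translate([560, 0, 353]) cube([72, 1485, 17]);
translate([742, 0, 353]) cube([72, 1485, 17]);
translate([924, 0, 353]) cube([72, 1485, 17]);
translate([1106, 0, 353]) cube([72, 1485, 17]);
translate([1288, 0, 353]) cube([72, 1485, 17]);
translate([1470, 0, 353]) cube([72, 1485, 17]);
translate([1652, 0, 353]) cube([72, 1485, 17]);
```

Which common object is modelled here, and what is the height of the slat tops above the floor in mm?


A bed frame. The slat-top height is 370 mm.

Four posts, four rails, and a row of slats — a bed frame. Slats sit on the rails at z = 183 + 170 = 353; with slat thickness 17, the top is 370 mm.


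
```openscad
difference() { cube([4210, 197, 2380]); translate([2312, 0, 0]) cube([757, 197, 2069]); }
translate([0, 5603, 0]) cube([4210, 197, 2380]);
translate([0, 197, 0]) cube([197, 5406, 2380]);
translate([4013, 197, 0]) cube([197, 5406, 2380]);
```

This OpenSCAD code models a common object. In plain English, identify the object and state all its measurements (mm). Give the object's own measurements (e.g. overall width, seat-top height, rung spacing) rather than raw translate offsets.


A single room: four walls, each 2380 mm tall and 197 mm thick, enclosing an outside footprint 4210×5800 mm (x × y), no floor or roof. The front and back walls (−y and +y sides) run the full x-width; the side walls fit between their inner faces. A door opening 757 mm wide and 2069 mm tall is cut through the front wall from the floor up, its −x edge 2312 mm from the wall's −x end.


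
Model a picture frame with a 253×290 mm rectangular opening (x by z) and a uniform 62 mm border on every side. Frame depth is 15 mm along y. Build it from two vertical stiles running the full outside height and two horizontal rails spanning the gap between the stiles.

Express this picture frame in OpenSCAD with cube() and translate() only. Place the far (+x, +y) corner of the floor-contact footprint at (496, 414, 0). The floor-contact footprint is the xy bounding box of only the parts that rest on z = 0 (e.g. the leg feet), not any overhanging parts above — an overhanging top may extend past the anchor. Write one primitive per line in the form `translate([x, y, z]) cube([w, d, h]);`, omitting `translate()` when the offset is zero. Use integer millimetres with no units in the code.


translate([119, 399, 0]) cube([62, 15, 414]);
translate([434, 399, 0]) cube([62, 15, 414]);
translate([181, 399, 0]) cube([253, 15, 62]);
translate([181, 399, 352]) cube([253, 15, 62]);


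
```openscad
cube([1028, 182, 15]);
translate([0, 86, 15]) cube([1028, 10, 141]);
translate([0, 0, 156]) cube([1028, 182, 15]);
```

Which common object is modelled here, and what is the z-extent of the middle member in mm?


An I-beam. The web height is 141 mm.

Two wide flanges with a thin centred web — an I-beam. Overall 171 mm minus two 15 mm flanges gives a web of 171 − 2·15 = 141 mm.


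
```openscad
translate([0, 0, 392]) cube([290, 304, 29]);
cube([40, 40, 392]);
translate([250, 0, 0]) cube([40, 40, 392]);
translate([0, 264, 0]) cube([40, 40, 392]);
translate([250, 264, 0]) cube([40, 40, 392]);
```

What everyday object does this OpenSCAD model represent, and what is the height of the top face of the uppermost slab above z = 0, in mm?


A stool. The seat height is 421 mm.

A 290×304×29 slab at z = 392 on four corner posts — a stool. The seat top is 392 + 29 = 421 mm.


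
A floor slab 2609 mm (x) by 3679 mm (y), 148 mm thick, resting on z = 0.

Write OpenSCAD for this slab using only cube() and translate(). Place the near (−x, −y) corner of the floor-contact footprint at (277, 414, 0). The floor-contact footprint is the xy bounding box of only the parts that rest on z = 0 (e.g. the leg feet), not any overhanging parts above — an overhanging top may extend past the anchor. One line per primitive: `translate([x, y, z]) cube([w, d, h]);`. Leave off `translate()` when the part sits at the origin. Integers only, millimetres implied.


translate([277, 414, 0]) cube([2609, 3679, 148]);


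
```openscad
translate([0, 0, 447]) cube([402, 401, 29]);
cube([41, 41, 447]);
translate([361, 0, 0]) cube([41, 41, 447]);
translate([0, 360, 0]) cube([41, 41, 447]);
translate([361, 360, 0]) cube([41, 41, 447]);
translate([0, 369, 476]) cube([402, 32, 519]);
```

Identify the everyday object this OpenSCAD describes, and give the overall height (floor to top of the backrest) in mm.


A chair. The overall height is 995 mm.

A slab on four corner posts with a tall panel at the back — a chair. The seat slab sits at z = 447 with thickness 29, and the 519 mm backrest starts at the seat top, so the overall height is 447 + 29 + 519 = 995 mm.


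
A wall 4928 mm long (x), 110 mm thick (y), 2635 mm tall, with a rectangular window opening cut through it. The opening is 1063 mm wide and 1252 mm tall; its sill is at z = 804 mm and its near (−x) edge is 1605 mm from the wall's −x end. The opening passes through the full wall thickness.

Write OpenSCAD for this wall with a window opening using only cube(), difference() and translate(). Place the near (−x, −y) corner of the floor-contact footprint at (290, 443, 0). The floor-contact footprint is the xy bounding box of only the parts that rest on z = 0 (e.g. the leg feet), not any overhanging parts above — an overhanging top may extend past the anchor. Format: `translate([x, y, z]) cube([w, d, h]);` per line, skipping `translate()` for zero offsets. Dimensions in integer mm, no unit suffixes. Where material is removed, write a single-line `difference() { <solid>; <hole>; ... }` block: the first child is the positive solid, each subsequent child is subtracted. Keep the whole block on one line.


difference() { translate([290, 443, 0]) cube([4928, 110, 2635]); translate([1895, 443, 804]) cube([1063, 110, 1252]); }


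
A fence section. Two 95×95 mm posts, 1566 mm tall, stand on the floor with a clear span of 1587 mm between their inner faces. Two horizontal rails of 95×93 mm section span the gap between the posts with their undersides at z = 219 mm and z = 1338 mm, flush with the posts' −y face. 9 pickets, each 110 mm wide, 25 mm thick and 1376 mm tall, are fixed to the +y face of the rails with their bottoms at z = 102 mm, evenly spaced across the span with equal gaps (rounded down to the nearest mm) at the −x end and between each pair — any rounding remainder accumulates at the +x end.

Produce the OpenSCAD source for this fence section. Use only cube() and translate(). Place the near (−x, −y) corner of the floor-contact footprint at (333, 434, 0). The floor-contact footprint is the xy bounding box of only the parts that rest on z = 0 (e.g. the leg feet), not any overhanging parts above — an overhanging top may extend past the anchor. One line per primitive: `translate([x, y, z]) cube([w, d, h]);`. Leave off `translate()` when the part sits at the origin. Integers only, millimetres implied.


translate([333, 434, 0]) cube([95, 95, 1566]);
translate([2015, 434, 0]) cube([95, 95, 1566]);
translate([428, 434, 219]) cube([1587, 95, 93]);
translate([428, 434, 1338]) cube([1587, 95, 93]);
translate([487, 529, 102]) cube([110, 25, 1376]);
translate([656, 529, 102]) cube([110, 25, 1376]);
translate([825, 529, 102]) cube([110, 25, 1376]);
translate([994, 529, 102]) cube([110, 25, 1376]);
translate([1163, 529, 102]) cube([110, 25, 1376]);
translate([1332, 529, 102]) cube([110, 25, 1376]);
translate([1501, 529, 102]) cube([110, 25, 1376]);
translate([1670, 529, 102]) cube([110, 25, 1376]);
translate([1839, 529, 102]) cube([110, 25, 1376]);


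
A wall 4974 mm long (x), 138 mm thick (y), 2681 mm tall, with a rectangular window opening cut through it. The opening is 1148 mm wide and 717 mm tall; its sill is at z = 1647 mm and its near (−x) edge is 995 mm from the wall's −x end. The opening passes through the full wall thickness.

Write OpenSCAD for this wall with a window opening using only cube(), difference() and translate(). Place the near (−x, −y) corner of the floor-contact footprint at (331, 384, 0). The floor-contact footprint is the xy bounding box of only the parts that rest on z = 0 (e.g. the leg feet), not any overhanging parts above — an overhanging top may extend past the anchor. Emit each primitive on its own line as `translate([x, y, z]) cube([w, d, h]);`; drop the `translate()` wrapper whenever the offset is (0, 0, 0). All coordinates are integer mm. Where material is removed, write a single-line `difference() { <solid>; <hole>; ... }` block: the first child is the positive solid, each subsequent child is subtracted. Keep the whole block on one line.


difference() { translate([331, 384, 0]) cube([4974, 138, 2681]); translate([1326, 384, 1647]) cube([1148, 138, 717]); }


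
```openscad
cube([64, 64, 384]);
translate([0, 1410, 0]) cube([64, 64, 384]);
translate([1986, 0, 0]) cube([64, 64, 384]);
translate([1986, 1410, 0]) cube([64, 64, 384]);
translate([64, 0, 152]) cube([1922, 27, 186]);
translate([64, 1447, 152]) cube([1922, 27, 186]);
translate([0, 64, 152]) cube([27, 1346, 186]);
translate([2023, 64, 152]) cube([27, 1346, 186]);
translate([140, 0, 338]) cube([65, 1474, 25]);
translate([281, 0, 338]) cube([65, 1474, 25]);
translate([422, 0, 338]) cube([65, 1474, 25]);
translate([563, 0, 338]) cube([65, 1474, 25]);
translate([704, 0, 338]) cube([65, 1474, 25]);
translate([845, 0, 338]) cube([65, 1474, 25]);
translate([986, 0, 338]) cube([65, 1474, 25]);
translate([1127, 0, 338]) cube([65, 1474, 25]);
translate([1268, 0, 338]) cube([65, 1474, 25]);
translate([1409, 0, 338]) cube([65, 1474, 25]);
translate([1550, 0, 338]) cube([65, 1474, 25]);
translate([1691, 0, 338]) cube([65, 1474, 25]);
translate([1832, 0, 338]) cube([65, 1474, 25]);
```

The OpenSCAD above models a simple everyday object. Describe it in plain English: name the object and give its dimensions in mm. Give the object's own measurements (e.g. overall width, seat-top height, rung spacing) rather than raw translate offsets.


A bed frame 2050 mm long (x) by 1474 mm wide (y). Four 64×64 mm corner posts, 384 mm tall, at the corners of the footprint. Four rails of 27 mm thickness and 186 mm height run between adjacent posts with their undersides at z = 152 mm, their outer faces flush with the outside of the frame (the two x-running rails run between the posts' inner faces; the two y-running rails run between the posts' inner faces). 13 slats, each 65 mm wide (x) and 25 mm thick, lie across the top of the two x-running rails, running the full 1474 mm width of the frame in y; along x they sit between the end posts with a 76 mm gap after the −x posts and between neighbouring slats, leaving 89 mm before the +x posts.


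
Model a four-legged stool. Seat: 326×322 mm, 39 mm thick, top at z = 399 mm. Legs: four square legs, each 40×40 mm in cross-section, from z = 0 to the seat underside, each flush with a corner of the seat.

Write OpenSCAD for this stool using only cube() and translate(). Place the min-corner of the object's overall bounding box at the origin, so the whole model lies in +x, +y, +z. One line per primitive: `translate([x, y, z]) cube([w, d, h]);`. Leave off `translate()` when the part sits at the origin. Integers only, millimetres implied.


translate([0, 0, 360]) cube([326, 322, 39]);
cube([40, 40, 360]);
translate([286, 0, 0]) cube([40, 40, 360]);
translate([0, 282, 0]) cube([40, 40, 360]);
translate([286, 282, 0]) cube([40, 40, 360]);


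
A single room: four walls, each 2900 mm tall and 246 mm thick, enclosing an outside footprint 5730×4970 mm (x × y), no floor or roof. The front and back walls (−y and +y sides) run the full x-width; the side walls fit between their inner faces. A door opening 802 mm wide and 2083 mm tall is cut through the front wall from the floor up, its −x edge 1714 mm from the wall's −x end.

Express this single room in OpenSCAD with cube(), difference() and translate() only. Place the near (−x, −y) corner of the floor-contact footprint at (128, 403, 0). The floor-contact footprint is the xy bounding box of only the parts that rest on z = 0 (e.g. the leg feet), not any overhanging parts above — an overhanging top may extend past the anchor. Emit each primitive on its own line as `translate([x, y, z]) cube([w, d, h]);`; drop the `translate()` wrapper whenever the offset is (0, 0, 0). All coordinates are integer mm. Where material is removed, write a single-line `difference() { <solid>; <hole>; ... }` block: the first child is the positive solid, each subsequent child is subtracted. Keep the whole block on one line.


difference() { translate([128, 403, 0]) cube([5730, 246, 2900]); translate([1842, 403, 0]) cube([802, 246, 2083]); }
translate([128, 5127, 0]) cube([5730, 246, 2900]);
translate([128, 649, 0]) cube([246, 4478, 2900]);
translate([5612, 649, 0]) cube([246, 4478, 2900]);


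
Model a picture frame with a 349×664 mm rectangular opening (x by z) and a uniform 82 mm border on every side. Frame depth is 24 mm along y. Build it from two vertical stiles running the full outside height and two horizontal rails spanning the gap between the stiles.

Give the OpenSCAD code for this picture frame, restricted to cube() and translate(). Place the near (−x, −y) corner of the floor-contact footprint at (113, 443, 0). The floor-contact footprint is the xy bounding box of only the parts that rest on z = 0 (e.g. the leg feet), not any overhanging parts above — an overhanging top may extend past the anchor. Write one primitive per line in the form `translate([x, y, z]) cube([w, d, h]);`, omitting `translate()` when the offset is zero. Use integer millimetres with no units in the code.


translate([113, 443, 0]) cube([82, 24, 828]);
translate([544, 443, 0]) cube([82, 24, 828]);
translate([195, 443, 0]) cube([349, 24, 82]);
translate([195, 443, 746]) cube([349, 24, 82]);


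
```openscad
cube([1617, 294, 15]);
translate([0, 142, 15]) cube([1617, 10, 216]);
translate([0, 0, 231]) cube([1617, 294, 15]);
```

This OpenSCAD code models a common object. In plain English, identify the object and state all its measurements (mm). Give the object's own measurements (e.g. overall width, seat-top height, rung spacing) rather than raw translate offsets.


An I-beam lying along x, 1617 mm long. Overall section height 246 mm. Two flanges 294 mm wide (y) and 15 mm thick, one on the floor and one at the top; a web 10 mm thick runs between them, centred on the flange width.


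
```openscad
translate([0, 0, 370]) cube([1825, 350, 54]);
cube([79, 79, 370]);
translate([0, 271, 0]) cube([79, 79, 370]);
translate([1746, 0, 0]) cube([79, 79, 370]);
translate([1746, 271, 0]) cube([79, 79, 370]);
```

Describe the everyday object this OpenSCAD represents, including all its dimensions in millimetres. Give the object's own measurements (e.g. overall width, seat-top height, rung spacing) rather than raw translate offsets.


A long wooden bench with a 1825 mm (x) × 350 mm (y) seat, 54 mm thick, its top surface 424 mm above the floor. Four 79 mm square legs at the seat corners, flush with the edges, run from z = 0 to the seat underside.


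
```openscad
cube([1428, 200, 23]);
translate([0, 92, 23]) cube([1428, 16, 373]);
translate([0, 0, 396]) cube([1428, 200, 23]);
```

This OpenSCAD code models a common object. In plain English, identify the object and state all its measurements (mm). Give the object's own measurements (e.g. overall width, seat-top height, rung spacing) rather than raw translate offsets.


An I-beam lying along x, 1428 mm long. Overall section height 419 mm. Two flanges 200 mm wide (y) and 23 mm thick, one on the floor and one at the top; a web 16 mm thick runs between them, centred on the flange width.


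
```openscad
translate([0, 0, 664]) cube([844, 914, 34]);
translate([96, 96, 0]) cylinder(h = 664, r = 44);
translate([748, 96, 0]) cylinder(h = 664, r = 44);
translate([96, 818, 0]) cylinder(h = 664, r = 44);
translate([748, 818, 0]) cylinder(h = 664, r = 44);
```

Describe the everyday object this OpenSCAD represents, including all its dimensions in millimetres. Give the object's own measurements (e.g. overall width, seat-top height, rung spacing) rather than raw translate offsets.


A rectangular dining table. The top is 844×914×34 mm with its upper surface at z = 698 mm. It stands on four round legs of 88 mm diameter, each leg's bounding box inset 52 mm from the nearest pair of top edges, running from the floor to the underside of the top.


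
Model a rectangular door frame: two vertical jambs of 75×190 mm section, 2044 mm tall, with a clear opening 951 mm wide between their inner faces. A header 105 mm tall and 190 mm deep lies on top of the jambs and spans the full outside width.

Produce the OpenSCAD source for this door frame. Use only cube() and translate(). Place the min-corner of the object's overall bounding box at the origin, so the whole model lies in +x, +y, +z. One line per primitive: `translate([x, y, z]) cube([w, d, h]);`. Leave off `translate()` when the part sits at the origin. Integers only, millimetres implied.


cube([75, 190, 2044]);
translate([1026, 0, 0]) cube([75, 190, 2044]);
translate([0, 0, 2044]) cube([1101, 190, 105]);


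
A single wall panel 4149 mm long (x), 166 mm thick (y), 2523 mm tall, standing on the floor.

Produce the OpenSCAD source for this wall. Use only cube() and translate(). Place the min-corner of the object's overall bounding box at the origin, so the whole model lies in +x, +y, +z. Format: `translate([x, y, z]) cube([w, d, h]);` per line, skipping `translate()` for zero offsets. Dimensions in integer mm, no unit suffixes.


cube([4149, 166, 2523]);


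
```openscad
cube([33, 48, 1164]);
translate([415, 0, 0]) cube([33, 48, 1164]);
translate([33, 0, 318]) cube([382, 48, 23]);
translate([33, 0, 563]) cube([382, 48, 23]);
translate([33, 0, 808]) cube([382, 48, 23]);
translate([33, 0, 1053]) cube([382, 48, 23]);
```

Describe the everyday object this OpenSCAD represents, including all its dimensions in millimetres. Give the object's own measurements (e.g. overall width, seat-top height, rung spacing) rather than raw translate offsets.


A straight ladder. Two 33×48 mm vertical rails, 1164 mm tall, stand 448 mm apart (outside-to-outside) with their front faces coplanar on the −y side. 4 rungs, each 48 mm deep and 23 mm tall, span between the inner faces of the rails, front faces flush with the rails. The lowest rung's underside is at z = 318 mm and rungs are spaced 245 mm apart (underside to underside).


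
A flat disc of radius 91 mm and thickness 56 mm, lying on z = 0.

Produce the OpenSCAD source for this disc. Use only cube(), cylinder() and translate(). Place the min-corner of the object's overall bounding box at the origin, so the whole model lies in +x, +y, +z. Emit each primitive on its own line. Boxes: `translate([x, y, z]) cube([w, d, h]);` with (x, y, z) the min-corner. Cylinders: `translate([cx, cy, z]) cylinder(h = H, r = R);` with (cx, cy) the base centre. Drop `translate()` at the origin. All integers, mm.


translate([91, 91, 0]) cylinder(h = 56, r = 91);


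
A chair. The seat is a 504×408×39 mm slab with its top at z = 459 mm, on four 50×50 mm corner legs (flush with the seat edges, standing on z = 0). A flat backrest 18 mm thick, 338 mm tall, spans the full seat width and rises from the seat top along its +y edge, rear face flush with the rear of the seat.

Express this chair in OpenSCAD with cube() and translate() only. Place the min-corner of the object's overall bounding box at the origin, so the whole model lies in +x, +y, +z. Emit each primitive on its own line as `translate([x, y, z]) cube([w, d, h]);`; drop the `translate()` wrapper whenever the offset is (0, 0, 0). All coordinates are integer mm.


// leg_h = 459 - 39 = 420
translate([0, 0, 420]) cube([504, 408, 39]);
cube([50, 50, 420]);
translate([454, 0, 0]) cube([50, 50, 420]);
translate([0, 358, 0]) cube([50, 50, 420]);
translate([454, 358, 0]) cube([50, 50, 420]);
translate([0, 390, 459]) cube([504, 18, 338]);


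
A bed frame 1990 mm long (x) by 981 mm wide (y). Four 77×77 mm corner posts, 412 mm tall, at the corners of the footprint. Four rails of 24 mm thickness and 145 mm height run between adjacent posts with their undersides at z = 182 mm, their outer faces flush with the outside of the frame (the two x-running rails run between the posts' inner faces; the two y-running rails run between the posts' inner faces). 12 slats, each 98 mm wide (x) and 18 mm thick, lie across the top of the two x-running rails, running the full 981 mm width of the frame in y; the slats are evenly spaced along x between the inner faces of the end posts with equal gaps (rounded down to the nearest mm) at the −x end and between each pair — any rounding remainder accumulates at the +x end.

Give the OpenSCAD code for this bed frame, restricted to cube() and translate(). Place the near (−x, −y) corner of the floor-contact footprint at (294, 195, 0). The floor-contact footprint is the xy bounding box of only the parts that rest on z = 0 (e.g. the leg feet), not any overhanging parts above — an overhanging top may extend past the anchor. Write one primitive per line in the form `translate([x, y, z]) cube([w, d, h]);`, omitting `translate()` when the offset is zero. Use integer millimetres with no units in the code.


translate([294, 195, 0]) cube([77, 77, 412]);
translate([294, 1099, 0]) cube([77, 77, 412]);
translate([2207, 195, 0]) cube([77, 77, 412]);
translate([2207, 1099, 0]) cube([77, 77, 412]);
translate([371, 195, 182]) cube([1836, 24, 145]);
translate([371, 1152, 182]) cube([1836, 24, 145]);
translate([294, 272, 182]) cube([24, 827, 145]);
translate([2260, 272, 182]) cube([24, 827, 145]);
translate([421, 195, 327]) cube([98, 981, 18]);
translate([569, 195, 327]) cube([98, 981, 18]);
translate([717, 195, 327]) cube([98, 981, 18]);
translate([865, 195, 327]) cube([98, 981, 18]);
translate([1013, 195, 327]) cube([98, 981, 18]);
translate([1161, 195, 327]) cube([98, 981, 18]);
translate([1309, 195, 327]) cube([98, 981, 18]);
translate([1457, 195, 327]) cube([98, 981, 18]);
translate([1605, 195, 327]) cube([98, 981, 18]);
translate([1753, 195, 327]) cube([98, 981, 18]);
translate([1901, 195, 327]) cube([98, 981, 18]);
translate([2049, 195, 327]) cube([98, 981, 18]);


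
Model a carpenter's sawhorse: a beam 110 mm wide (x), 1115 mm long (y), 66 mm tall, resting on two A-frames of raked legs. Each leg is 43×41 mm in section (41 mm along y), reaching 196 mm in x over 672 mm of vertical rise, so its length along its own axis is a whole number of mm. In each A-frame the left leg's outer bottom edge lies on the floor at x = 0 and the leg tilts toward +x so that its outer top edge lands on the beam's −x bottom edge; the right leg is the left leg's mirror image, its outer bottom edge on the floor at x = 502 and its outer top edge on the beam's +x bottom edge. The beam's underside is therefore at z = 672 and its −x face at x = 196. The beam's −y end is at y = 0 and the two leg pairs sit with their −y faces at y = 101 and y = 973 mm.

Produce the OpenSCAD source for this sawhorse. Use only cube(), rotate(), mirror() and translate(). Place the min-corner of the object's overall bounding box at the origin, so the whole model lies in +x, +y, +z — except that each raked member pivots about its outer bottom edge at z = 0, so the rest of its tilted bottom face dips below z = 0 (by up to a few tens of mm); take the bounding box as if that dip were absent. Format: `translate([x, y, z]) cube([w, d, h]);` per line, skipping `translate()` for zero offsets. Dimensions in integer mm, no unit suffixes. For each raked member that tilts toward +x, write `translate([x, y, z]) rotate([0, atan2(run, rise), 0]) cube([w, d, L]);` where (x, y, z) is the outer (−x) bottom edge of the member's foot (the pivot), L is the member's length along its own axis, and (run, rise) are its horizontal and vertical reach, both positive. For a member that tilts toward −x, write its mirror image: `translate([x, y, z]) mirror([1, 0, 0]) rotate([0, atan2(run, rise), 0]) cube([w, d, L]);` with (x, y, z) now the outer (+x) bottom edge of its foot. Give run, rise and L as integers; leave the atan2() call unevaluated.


translate([196, 0, 672]) cube([110, 1115, 66]);
translate([0, 101, 0]) rotate([0, atan2(196, 672), 0]) cube([43, 41, 700]);
translate([502, 101, 0]) mirror([1, 0, 0]) rotate([0, atan2(196, 672), 0]) cube([43, 41, 700]);
translate([0, 973, 0]) rotate([0, atan2(196, 672), 0]) cube([43, 41, 700]);
translate([502, 973, 0]) mirror([1, 0, 0]) rotate([0, atan2(196, 672), 0]) cube([43, 41, 700]);
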